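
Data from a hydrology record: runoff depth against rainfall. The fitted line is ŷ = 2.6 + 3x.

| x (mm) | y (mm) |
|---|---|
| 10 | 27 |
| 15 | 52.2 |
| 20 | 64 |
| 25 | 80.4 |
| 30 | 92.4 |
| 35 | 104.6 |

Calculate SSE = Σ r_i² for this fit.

SSE = 71.36

x=10: ŷ = 2.6 + 3·10 = 32.6; r = 27 − 32.6 = -5.6
x=15: ŷ = 2.6 + 3·15 = 47.6; r = 52.2 − 47.6 = 4.6
x=20: ŷ = 2.6 + 3·20 = 62.6; r = 64 − 62.6 = 1.4
x=25: ŷ = 2.6 + 3·25 = 77.6; r = 80.4 − 77.6 = 2.8
x=30: ŷ = 2.6 + 3·30 = 92.6; r = 92.4 − 92.6 = -0.2
x=35: ŷ = 2.6 + 3·35 = 107.6; r = 104.6 − 107.6 = -3
SSE = 31.36 + 21.16 + 1.96 + 7.84 + 0.04 + 9 = 71.36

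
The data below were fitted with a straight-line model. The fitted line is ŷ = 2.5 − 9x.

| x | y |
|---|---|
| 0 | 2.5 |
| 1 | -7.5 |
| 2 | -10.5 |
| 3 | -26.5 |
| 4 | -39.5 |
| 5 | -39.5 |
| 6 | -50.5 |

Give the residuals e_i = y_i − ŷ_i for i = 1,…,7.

x=0: ŷ = 2.5 − 9·0 = 2.5; e = 2.5 − 2.5 = 0
x=1: ŷ = 2.5 − 9·1 = -6.5; e = -7.5 − (-6.5) = -1
x=2: ŷ = 2.5 − 9·2 = -15.5; e = -10.5 − (-15.5) = 5
x=3: ŷ = 2.5 − 9·3 = -24.5; e = -26.5 − (-24.5) = -2
x=4: ŷ = 2.5 − 9·4 = -33.5; e = -39.5 − (-33.5) = -6
x=5: ŷ = 2.5 − 9·5 = -42.5; e = -39.5 − (-42.5) = 3
x=6: ŷ = 2.5 − 9·6 = -51.5; e = -50.5 − (-51.5) = 1

0, -1, 5, -2, -6, 3, 1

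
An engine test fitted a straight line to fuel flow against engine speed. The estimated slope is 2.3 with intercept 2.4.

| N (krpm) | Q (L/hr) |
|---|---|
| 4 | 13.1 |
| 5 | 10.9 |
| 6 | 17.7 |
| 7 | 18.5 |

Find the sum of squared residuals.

SSE = 13.5

N=4: ŷ = 2.4 + 2.3·4 = 11.6; e = 13.1 − 11.6 = 1.5
N=5: ŷ = 2.4 + 2.3·5 = 13.9; e = 10.9 − 13.9 = -3
N=6: ŷ = 2.4 + 2.3·6 = 16.2; e = 17.7 − 16.2 = 1.5
N=7: ŷ = 2.4 + 2.3·7 = 18.5; e = 18.5 − 18.5 = 0
SSE = 2.25 + 9 + 2.25 + 0 = 13.5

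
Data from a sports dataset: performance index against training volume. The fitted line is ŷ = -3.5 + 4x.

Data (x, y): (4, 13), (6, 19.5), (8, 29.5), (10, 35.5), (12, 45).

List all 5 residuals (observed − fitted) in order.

x=4: ŷ = -3.5 + 4·4 = 12.5; r = 13 − 12.5 = 0.5
x=6: ŷ = -3.5 + 4·6 = 20.5; r = 19.5 − 20.5 = -1
x=8: ŷ = -3.5 + 4·8 = 28.5; r = 29.5 − 28.5 = 1
x=10: ŷ = -3.5 + 4·10 = 36.5; r = 35.5 − 36.5 = -1
x=12: ŷ = -3.5 + 4·12 = 44.5; r = 45 − 44.5 = 0.5

0.5, -1, 1, -1, 0.5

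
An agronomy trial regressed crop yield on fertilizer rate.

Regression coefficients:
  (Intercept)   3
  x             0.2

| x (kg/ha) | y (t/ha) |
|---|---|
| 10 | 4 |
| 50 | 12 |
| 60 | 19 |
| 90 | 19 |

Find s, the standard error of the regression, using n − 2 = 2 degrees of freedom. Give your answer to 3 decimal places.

s = 3.317

x=10: ŷ = 3 + 0.2·10 = 5; r = 4 − 5 = -1
x=50: ŷ = 3 + 0.2·50 = 13; r = 12 − 13 = -1
x=60: ŷ = 3 + 0.2·60 = 15; r = 19 − 15 = 4
x=90: ŷ = 3 + 0.2·90 = 21; r = 19 − 21 = -2
SSE = 1 + 1 + 16 + 4 = 22
s = √(22/2) = √11 ≈ 3.317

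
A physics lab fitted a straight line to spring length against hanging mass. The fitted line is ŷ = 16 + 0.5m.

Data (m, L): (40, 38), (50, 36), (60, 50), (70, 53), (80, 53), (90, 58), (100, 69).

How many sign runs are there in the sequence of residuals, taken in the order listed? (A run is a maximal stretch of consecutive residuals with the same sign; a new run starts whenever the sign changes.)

m=40: ŷ = 16 + 0.5·40 = 36; r = 38 − 36 = 2
m=50: ŷ = 16 + 0.5·50 = 41; r = 36 − 41 = -5
m=60: ŷ = 16 + 0.5·60 = 46; r = 50 − 46 = 4
m=70: ŷ = 16 + 0.5·70 = 51; r = 53 − 51 = 2
m=80: ŷ = 16 + 0.5·80 = 56; r = 53 − 56 = -3
m=90: ŷ = 16 + 0.5·90 = 61; r = 58 − 61 = -3
m=100: ŷ = 16 + 0.5·100 = 66; r = 69 − 66 = 3
Signs: + − + + − − +
Runs: +×1, −×1, +×2, −×2, +×1 → 5

5 runs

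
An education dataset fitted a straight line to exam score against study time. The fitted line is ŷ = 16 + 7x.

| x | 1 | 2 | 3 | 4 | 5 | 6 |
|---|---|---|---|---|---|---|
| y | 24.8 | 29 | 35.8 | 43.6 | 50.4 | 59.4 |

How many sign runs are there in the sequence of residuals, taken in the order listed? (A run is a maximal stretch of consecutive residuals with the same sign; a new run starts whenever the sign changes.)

3 runs

x=1: ŷ = 16 + 7·1 = 23; r = 24.8 − 23 = 1.8
x=2: ŷ = 16 + 7·2 = 30; r = 29 − 30 = -1
x=3: ŷ = 16 + 7·3 = 37; r = 35.8 − 37 = -1.2
x=4: ŷ = 16 + 7·4 = 44; r = 43.6 − 44 = -0.4
x=5: ŷ = 16 + 7·5 = 51; r = 50.4 − 51 = -0.6
x=6: ŷ = 16 + 7·6 = 58; r = 59.4 − 58 = 1.4
Signs: + − − − − +
Runs: +×1, −×4, +×1 → 3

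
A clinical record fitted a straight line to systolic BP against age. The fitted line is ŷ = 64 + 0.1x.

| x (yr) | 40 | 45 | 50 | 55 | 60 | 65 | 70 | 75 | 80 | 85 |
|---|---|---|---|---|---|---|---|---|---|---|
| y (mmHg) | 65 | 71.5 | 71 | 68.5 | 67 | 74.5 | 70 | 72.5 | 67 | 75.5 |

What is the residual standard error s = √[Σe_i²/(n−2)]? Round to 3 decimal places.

s = 3.240

x=40: ŷ = 64 + 0.1·40 = 68; e = 65 − 68 = -3
x=45: ŷ = 64 + 0.1·45 = 68.5; e = 71.5 − 68.5 = 3
x=50: ŷ = 64 + 0.1·50 = 69; e = 71 − 69 = 2
x=55: ŷ = 64 + 0.1·55 = 69.5; e = 68.5 − 69.5 = -1
x=60: ŷ = 64 + 0.1·60 = 70; e = 67 − 70 = -3
x=65: ŷ = 64 + 0.1·65 = 70.5; e = 74.5 − 70.5 = 4
x=70: ŷ = 64 + 0.1·70 = 71; e = 70 − 71 = -1
x=75: ŷ = 64 + 0.1·75 = 71.5; e = 72.5 − 71.5 = 1
x=80: ŷ = 64 + 0.1·80 = 72; e = 67 − 72 = -5
x=85: ŷ = 64 + 0.1·85 = 72.5; e = 75.5 − 72.5 = 3
SSE = 9 + 9 + 4 + 1 + 9 + 16 + 1 + 1 + 25 + 9 = 84
s = √(84/8) = √10.5 ≈ 3.240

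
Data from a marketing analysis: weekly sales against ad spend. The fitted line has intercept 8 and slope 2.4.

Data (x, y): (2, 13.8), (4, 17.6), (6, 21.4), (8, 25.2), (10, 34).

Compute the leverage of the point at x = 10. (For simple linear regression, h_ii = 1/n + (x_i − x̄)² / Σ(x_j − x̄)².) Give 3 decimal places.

h = 0.600

x̄ = (2 + 4 + 6 + 8 + 10)/5 = 6
Σ(x − x̄)² = 16 + 4 + 0 + 4 + 16 = 40
h = 1/5 + (4)²/40 = 0.2 + 0.4 = 0.600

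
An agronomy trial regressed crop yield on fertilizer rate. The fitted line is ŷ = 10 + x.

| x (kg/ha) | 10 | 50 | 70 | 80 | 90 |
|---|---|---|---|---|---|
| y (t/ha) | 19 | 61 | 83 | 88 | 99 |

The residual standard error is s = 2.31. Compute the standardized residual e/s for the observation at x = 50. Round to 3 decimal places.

ŷ = 10 + 50 = 60
e = 61 − 60 = 1
e/s = 1 / 2.31 = 0.433

0.433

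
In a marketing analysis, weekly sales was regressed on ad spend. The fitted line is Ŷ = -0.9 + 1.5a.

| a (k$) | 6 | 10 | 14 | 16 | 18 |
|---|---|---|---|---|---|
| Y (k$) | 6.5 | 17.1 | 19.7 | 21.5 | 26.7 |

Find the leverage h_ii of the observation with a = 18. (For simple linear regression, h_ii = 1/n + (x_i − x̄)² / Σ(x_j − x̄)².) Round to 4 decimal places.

h = 0.4914

ā = (6 + 10 + 14 + 16 + 18)/5 = 12.8
Σ(a − ā)² = 46.24 + 7.84 + 1.44 + 10.24 + 27.04 = 92.8
h = 1/5 + (5.2)²/92.8 = 0.2 + 0.291379 = 0.4914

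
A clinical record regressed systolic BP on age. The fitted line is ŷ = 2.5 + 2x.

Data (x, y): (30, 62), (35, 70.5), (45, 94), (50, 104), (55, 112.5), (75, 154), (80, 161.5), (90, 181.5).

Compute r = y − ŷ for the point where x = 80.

r = -1

ŷ = 2.5 + 2·80 = 162.5
r = 161.5 − 162.5 = -1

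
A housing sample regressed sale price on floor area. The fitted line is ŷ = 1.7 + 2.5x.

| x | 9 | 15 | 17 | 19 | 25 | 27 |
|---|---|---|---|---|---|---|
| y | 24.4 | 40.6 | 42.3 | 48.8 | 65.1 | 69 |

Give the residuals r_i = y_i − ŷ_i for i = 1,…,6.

x=9: ŷ = 1.7 + 2.5·9 = 24.2; r = 24.4 − 24.2 = 0.2
x=15: ŷ = 1.7 + 2.5·15 = 39.2; r = 40.6 − 39.2 = 1.4
x=17: ŷ = 1.7 + 2.5·17 = 44.2; r = 42.3 − 44.2 = -1.9
x=19: ŷ = 1.7 + 2.5·19 = 49.2; r = 48.8 − 49.2 = -0.4
x=25: ŷ = 1.7 + 2.5·25 = 64.2; r = 65.1 − 64.2 = 0.9
x=27: ŷ = 1.7 + 2.5·27 = 69.2; r = 69 − 69.2 = -0.2

0.2, 1.4, -1.9, -0.4, 0.9, -0.2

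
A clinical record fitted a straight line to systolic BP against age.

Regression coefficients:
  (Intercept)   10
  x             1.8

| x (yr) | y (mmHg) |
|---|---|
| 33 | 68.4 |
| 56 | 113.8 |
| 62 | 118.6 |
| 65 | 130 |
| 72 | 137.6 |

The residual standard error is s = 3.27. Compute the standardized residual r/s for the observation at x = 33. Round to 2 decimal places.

-0.31

ŷ = 10 + 1.8·33 = 69.4
r = 68.4 − 69.4 = -1
r/s = -1 / 3.27 = -0.31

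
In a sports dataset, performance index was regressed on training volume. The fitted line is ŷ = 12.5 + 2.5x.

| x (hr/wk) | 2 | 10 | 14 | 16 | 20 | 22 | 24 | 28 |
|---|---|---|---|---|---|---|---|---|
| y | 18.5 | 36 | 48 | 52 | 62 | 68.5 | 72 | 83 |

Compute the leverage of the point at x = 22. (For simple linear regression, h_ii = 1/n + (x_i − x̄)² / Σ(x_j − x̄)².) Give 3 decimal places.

x̄ = (2 + 10 + 14 + 16 + 20 + 22 + 24 + 28)/8 = 17
Σ(x − x̄)² = 225 + 49 + 9 + 1 + 9 + 25 + 49 + 121 = 488
h = 1/8 + (5)²/488 = 0.125 + 0.0512295 = 0.176

h = 0.176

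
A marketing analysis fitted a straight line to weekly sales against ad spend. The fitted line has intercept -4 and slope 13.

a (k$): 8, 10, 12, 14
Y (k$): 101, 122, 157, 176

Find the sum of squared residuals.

SSE = 46

a=8: ŷ = -4 + 13·8 = 100; r = 101 − 100 = 1
a=10: ŷ = -4 + 13·10 = 126; r = 122 − 126 = -4
a=12: ŷ = -4 + 13·12 = 152; r = 157 − 152 = 5
a=14: ŷ = -4 + 13·14 = 178; r = 176 − 178 = -2
SSE = 1 + 16 + 25 + 4 = 46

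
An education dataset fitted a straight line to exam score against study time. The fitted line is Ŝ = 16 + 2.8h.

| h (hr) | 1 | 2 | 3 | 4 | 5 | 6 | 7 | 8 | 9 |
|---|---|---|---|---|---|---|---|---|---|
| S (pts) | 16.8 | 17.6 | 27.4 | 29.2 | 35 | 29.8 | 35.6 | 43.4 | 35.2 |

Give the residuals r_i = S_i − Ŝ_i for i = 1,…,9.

h=1: Ŝ = 16 + 2.8·1 = 18.8; r = 16.8 − 18.8 = -2
h=2: Ŝ = 16 + 2.8·2 = 21.6; r = 17.6 − 21.6 = -4
h=3: Ŝ = 16 + 2.8·3 = 24.4; r = 27.4 − 24.4 = 3
h=4: Ŝ = 16 + 2.8·4 = 27.2; r = 29.2 − 27.2 = 2
h=5: Ŝ = 16 + 2.8·5 = 30; r = 35 − 30 = 5
h=6: Ŝ = 16 + 2.8·6 = 32.8; r = 29.8 − 32.8 = -3
h=7: Ŝ = 16 + 2.8·7 = 35.6; r = 35.6 − 35.6 = 0
h=8: Ŝ = 16 + 2.8·8 = 38.4; r = 43.4 − 38.4 = 5
h=9: Ŝ = 16 + 2.8·9 = 41.2; r = 35.2 − 41.2 = -6

-2, -4, 3, 2, 5, -3, 0, 5, -6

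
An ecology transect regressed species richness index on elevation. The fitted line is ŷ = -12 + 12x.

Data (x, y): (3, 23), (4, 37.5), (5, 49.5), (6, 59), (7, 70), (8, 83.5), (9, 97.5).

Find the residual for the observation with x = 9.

r = 1.5

ŷ = -12 + 12·9 = 96
r = 97.5 − 96 = 1.5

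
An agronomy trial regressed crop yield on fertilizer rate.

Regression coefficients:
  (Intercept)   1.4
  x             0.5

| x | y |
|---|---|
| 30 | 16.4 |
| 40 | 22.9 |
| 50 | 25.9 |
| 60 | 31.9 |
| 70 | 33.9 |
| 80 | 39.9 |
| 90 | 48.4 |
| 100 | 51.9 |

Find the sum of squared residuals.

SSE = 15.5

x=30: ŷ = 1.4 + 0.5·30 = 16.4; r = 16.4 − 16.4 = 0
x=40: ŷ = 1.4 + 0.5·40 = 21.4; r = 22.9 − 21.4 = 1.5
x=50: ŷ = 1.4 + 0.5·50 = 26.4; r = 25.9 − 26.4 = -0.5
x=60: ŷ = 1.4 + 0.5·60 = 31.4; r = 31.9 − 31.4 = 0.5
x=70: ŷ = 1.4 + 0.5·70 = 36.4; r = 33.9 − 36.4 = -2.5
x=80: ŷ = 1.4 + 0.5·80 = 41.4; r = 39.9 − 41.4 = -1.5
x=90: ŷ = 1.4 + 0.5·90 = 46.4; r = 48.4 − 46.4 = 2
x=100: ŷ = 1.4 + 0.5·100 = 51.4; r = 51.9 − 51.4 = 0.5
SSE = 0 + 2.25 + 0.25 + 0.25 + 6.25 + 2.25 + 4 + 0.25 = 15.5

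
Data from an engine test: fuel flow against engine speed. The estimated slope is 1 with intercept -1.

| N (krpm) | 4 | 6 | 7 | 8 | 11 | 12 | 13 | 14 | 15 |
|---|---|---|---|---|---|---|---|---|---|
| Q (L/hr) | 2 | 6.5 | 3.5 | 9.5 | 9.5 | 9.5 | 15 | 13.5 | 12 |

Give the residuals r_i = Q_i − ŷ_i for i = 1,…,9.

N=4: ŷ = -1 + 4 = 3; r = 2 − 3 = -1
N=6: ŷ = -1 + 6 = 5; r = 6.5 − 5 = 1.5
N=7: ŷ = -1 + 7 = 6; r = 3.5 − 6 = -2.5
N=8: ŷ = -1 + 8 = 7; r = 9.5 − 7 = 2.5
N=11: ŷ = -1 + 11 = 10; r = 9.5 − 10 = -0.5
N=12: ŷ = -1 + 12 = 11; r = 9.5 − 11 = -1.5
N=13: ŷ = -1 + 13 = 12; r = 15 − 12 = 3
N=14: ŷ = -1 + 14 = 13; r = 13.5 − 13 = 0.5
N=15: ŷ = -1 + 15 = 14; r = 12 − 14 = -2

-1, 1.5, -2.5, 2.5, -0.5, -1.5, 3, 0.5, -2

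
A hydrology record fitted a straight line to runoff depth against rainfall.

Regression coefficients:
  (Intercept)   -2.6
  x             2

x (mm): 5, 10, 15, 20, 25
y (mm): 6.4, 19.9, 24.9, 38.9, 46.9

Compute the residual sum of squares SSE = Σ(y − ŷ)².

SSE = 16

x=5: ŷ = -2.6 + 2·5 = 7.4; e = 6.4 − 7.4 = -1
x=10: ŷ = -2.6 + 2·10 = 17.4; e = 19.9 − 17.4 = 2.5
x=15: ŷ = -2.6 + 2·15 = 27.4; e = 24.9 − 27.4 = -2.5
x=20: ŷ = -2.6 + 2·20 = 37.4; e = 38.9 − 37.4 = 1.5
x=25: ŷ = -2.6 + 2·25 = 47.4; e = 46.9 − 47.4 = -0.5
SSE = 1 + 6.25 + 6.25 + 2.25 + 0.25 = 16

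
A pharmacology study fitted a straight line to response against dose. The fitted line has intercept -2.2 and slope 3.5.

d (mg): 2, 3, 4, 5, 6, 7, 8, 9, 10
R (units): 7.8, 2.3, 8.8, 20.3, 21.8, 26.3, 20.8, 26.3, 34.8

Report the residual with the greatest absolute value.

e = -6

d=2: R̂ = -2.2 + 3.5·2 = 4.8; e = 7.8 − 4.8 = 3
d=3: R̂ = -2.2 + 3.5·3 = 8.3; e = 2.3 − 8.3 = -6
d=4: R̂ = -2.2 + 3.5·4 = 11.8; e = 8.8 − 11.8 = -3
d=5: R̂ = -2.2 + 3.5·5 = 15.3; e = 20.3 − 15.3 = 5
d=6: R̂ = -2.2 + 3.5·6 = 18.8; e = 21.8 − 18.8 = 3
d=7: R̂ = -2.2 + 3.5·7 = 22.3; e = 26.3 − 22.3 = 4
d=8: R̂ = -2.2 + 3.5·8 = 25.8; e = 20.8 − 25.8 = -5
d=9: R̂ = -2.2 + 3.5·9 = 29.3; e = 26.3 − 29.3 = -3
d=10: R̂ = -2.2 + 3.5·10 = 32.8; e = 34.8 − 32.8 = 2
Largest |e| is 6 at d = 3, residual -6.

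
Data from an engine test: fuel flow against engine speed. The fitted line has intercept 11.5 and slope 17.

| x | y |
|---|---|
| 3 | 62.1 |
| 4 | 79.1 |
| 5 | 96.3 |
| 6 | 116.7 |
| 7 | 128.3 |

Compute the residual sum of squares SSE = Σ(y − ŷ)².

x=3: ŷ = 11.5 + 17·3 = 62.5; e = 62.1 − 62.5 = -0.4
x=4: ŷ = 11.5 + 17·4 = 79.5; e = 79.1 − 79.5 = -0.4
x=5: ŷ = 11.5 + 17·5 = 96.5; e = 96.3 − 96.5 = -0.2
x=6: ŷ = 11.5 + 17·6 = 113.5; e = 116.7 − 113.5 = 3.2
x=7: ŷ = 11.5 + 17·7 = 130.5; e = 128.3 − 130.5 = -2.2
SSE = 0.16 + 0.16 + 0.04 + 10.24 + 4.84 = 15.44

SSE = 15.44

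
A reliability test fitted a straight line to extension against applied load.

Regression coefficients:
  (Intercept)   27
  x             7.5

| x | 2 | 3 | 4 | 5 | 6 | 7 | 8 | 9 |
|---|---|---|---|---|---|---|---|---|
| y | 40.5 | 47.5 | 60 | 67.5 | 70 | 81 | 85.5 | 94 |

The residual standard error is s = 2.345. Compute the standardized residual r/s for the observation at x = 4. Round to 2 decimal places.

ŷ = 27 + 7.5·4 = 57
r = 60 − 57 = 3
r/s = 3 / 2.345 = 1.28

1.28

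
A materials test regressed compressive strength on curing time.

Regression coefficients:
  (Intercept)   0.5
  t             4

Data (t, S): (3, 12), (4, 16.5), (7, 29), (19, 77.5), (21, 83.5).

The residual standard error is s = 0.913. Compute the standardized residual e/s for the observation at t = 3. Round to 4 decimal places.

-0.5476

ŷ = 0.5 + 4·3 = 12.5
e = 12 − 12.5 = -0.5
e/s = -0.5 / 0.913 = -0.5476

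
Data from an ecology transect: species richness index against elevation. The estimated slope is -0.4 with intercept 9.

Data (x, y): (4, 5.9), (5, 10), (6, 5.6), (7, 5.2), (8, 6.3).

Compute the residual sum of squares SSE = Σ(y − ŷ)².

x=4: ŷ = 9 − 0.4·4 = 7.4; e = 5.9 − 7.4 = -1.5
x=5: ŷ = 9 − 0.4·5 = 7; e = 10 − 7 = 3
x=6: ŷ = 9 − 0.4·6 = 6.6; e = 5.6 − 6.6 = -1
x=7: ŷ = 9 − 0.4·7 = 6.2; e = 5.2 − 6.2 = -1
x=8: ŷ = 9 − 0.4·8 = 5.8; e = 6.3 − 5.8 = 0.5
SSE = 2.25 + 9 + 1 + 1 + 0.25 = 13.5

SSE = 13.5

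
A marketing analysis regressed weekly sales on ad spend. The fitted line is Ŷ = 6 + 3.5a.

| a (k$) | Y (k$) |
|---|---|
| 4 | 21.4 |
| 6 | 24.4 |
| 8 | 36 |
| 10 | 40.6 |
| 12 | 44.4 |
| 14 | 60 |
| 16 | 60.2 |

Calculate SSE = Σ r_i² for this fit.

SSE = 54.08

a=4: Ŷ = 6 + 3.5·4 = 20; r = 21.4 − 20 = 1.4
a=6: Ŷ = 6 + 3.5·6 = 27; r = 24.4 − 27 = -2.6
a=8: Ŷ = 6 + 3.5·8 = 34; r = 36 − 34 = 2
a=10: Ŷ = 6 + 3.5·10 = 41; r = 40.6 − 41 = -0.4
a=12: Ŷ = 6 + 3.5·12 = 48; r = 44.4 − 48 = -3.6
a=14: Ŷ = 6 + 3.5·14 = 55; r = 60 − 55 = 5
a=16: Ŷ = 6 + 3.5·16 = 62; r = 60.2 − 62 = -1.8
SSE = 1.96 + 6.76 + 4 + 0.16 + 12.96 + 25 + 3.24 = 54.08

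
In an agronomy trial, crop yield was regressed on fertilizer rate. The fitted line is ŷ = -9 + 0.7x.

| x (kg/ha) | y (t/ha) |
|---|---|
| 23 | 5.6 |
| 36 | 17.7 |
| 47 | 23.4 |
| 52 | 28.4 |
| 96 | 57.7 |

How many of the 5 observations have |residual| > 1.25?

2

x=23: ŷ = -9 + 0.7·23 = 7.1; e = 5.6 − 7.1 = -1.5
x=36: ŷ = -9 + 0.7·36 = 16.2; e = 17.7 − 16.2 = 1.5
x=47: ŷ = -9 + 0.7·47 = 23.9; e = 23.4 − 23.9 = -0.5
x=52: ŷ = -9 + 0.7·52 = 27.4; e = 28.4 − 27.4 = 1
x=96: ŷ = -9 + 0.7·96 = 58.2; e = 57.7 − 58.2 = -0.5
|e| > 1.25: x=23 (|e|=1.5), x=36 (|e|=1.5) → 2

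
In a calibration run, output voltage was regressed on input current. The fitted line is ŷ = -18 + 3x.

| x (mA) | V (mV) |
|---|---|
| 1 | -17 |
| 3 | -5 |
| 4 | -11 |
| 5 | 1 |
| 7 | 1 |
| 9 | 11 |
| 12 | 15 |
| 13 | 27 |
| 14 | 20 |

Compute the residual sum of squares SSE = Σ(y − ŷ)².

SSE = 130

x=1: ŷ = -18 + 3·1 = -15; r = -17 − (-15) = -2
x=3: ŷ = -18 + 3·3 = -9; r = -5 − (-9) = 4
x=4: ŷ = -18 + 3·4 = -6; r = -11 − (-6) = -5
x=5: ŷ = -18 + 3·5 = -3; r = 1 − (-3) = 4
x=7: ŷ = -18 + 3·7 = 3; r = 1 − 3 = -2
x=9: ŷ = -18 + 3·9 = 9; r = 11 − 9 = 2
x=12: ŷ = -18 + 3·12 = 18; r = 15 − 18 = -3
x=13: ŷ = -18 + 3·13 = 21; r = 27 − 21 = 6
x=14: ŷ = -18 + 3·14 = 24; r = 20 − 24 = -4
SSE = 4 + 16 + 25 + 16 + 4 + 4 + 9 + 36 + 16 = 130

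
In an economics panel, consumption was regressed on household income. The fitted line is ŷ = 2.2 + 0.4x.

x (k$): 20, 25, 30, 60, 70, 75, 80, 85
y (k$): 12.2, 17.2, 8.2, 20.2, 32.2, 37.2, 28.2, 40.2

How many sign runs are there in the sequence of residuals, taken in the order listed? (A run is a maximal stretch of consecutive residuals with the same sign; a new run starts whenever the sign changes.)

5 runs

x=20: ŷ = 2.2 + 0.4·20 = 10.2; r = 12.2 − 10.2 = 2
x=25: ŷ = 2.2 + 0.4·25 = 12.2; r = 17.2 − 12.2 = 5
x=30: ŷ = 2.2 + 0.4·30 = 14.2; r = 8.2 − 14.2 = -6
x=60: ŷ = 2.2 + 0.4·60 = 26.2; r = 20.2 − 26.2 = -6
x=70: ŷ = 2.2 + 0.4·70 = 30.2; r = 32.2 − 30.2 = 2
x=75: ŷ = 2.2 + 0.4·75 = 32.2; r = 37.2 − 32.2 = 5
x=80: ŷ = 2.2 + 0.4·80 = 34.2; r = 28.2 − 34.2 = -6
x=85: ŷ = 2.2 + 0.4·85 = 36.2; r = 40.2 − 36.2 = 4
Signs: + + − − + + − +
Runs: +×2, −×2, +×2, −×1, +×1 → 5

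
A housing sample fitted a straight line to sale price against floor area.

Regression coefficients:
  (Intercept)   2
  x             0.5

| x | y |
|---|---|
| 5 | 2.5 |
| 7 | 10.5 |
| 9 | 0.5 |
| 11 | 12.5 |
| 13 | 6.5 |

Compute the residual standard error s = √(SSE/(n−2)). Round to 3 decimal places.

s = 5.598

x=5: ŷ = 2 + 0.5·5 = 4.5; e = 2.5 − 4.5 = -2
x=7: ŷ = 2 + 0.5·7 = 5.5; e = 10.5 − 5.5 = 5
x=9: ŷ = 2 + 0.5·9 = 6.5; e = 0.5 − 6.5 = -6
x=11: ŷ = 2 + 0.5·11 = 7.5; e = 12.5 − 7.5 = 5
x=13: ŷ = 2 + 0.5·13 = 8.5; e = 6.5 − 8.5 = -2
SSE = 4 + 25 + 36 + 25 + 4 = 94
s = √(94/3) = √31.3333 ≈ 5.598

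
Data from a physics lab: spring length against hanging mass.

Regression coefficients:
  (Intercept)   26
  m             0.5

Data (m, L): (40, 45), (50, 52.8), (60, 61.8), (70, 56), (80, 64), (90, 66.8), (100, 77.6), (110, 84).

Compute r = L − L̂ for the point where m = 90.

L̂ = 26 + 0.5·90 = 71
r = 66.8 − 71 = -4.2

r = -4.2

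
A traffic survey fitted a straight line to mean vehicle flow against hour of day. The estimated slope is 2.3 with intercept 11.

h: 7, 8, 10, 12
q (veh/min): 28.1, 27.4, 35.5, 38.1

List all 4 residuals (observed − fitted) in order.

1, -2, 1.5, -0.5

h=7: ŷ = 11 + 2.3·7 = 27.1; r = 28.1 − 27.1 = 1
h=8: ŷ = 11 + 2.3·8 = 29.4; r = 27.4 − 29.4 = -2
h=10: ŷ = 11 + 2.3·10 = 34; r = 35.5 − 34 = 1.5
h=12: ŷ = 11 + 2.3·12 = 38.6; r = 38.1 − 38.6 = -0.5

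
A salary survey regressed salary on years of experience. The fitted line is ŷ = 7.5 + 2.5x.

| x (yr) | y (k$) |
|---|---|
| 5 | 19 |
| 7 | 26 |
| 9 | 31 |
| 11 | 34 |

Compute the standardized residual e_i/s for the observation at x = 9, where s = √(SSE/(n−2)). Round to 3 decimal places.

0.707

x=5: ŷ = 7.5 + 2.5·5 = 20; e = 19 − 20 = -1
x=7: ŷ = 7.5 + 2.5·7 = 25; e = 26 − 25 = 1
x=9: ŷ = 7.5 + 2.5·9 = 30; e = 31 − 30 = 1
x=11: ŷ = 7.5 + 2.5·11 = 35; e = 34 − 35 = -1
SSE = 1 + 1 + 1 + 1 = 4
s = √(4/2) = 1.41421
e/s = 1 / 1.41421 = 0.707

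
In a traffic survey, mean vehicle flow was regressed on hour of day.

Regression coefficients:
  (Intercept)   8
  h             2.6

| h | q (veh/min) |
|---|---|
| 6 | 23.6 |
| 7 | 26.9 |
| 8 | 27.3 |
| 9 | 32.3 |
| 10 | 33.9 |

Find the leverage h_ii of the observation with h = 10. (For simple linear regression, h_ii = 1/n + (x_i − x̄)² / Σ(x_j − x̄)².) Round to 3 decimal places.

h̄ = (6 + 7 + 8 + 9 + 10)/5 = 8
Σ(h − h̄)² = 4 + 1 + 0 + 1 + 4 = 10
h = 1/5 + (2)²/10 = 0.2 + 0.4 = 0.600

h = 0.600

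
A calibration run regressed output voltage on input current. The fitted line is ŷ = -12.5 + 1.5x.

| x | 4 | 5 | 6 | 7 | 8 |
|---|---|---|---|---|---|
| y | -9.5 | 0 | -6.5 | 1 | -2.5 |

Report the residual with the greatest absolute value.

e = 5

x=4: ŷ = -12.5 + 1.5·4 = -6.5; e = -9.5 − (-6.5) = -3
x=5: ŷ = -12.5 + 1.5·5 = -5; e = 0 − (-5) = 5
x=6: ŷ = -12.5 + 1.5·6 = -3.5; e = -6.5 − (-3.5) = -3
x=7: ŷ = -12.5 + 1.5·7 = -2; e = 1 − (-2) = 3
x=8: ŷ = -12.5 + 1.5·8 = -0.5; e = -2.5 − (-0.5) = -2
Largest |e| is 5 at x = 5, residual 5.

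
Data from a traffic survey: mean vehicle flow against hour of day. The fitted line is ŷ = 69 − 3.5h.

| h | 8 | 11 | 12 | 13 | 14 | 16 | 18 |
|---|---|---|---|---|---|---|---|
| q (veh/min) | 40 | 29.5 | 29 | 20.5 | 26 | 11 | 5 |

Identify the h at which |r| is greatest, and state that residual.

h=8: ŷ = 69 − 3.5·8 = 41; r = 40 − 41 = -1
h=11: ŷ = 69 − 3.5·11 = 30.5; r = 29.5 − 30.5 = -1
h=12: ŷ = 69 − 3.5·12 = 27; r = 29 − 27 = 2
h=13: ŷ = 69 − 3.5·13 = 23.5; r = 20.5 − 23.5 = -3
h=14: ŷ = 69 − 3.5·14 = 20; r = 26 − 20 = 6
h=16: ŷ = 69 − 3.5·16 = 13; r = 11 − 13 = -2
h=18: ŷ = 69 − 3.5·18 = 6; r = 5 − 6 = -1
Largest |r| is 6 at h = 14, residual 6.

h = 14, r = 6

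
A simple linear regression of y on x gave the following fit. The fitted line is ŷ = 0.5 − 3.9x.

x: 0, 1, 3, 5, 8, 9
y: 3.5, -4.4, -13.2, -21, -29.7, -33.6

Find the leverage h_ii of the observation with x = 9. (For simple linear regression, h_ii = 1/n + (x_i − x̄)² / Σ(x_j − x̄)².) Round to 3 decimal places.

x̄ = (0 + 1 + 3 + 5 + 8 + 9)/6 = 4.33333
Σ(x − x̄)² = 18.7778 + 11.1111 + 1.77778 + 0.444444 + 13.4444 + 21.7778 = 67.3333
h = 1/6 + (4.66667)²/67.3333 = 0.166667 + 0.323432 = 0.490

h = 0.490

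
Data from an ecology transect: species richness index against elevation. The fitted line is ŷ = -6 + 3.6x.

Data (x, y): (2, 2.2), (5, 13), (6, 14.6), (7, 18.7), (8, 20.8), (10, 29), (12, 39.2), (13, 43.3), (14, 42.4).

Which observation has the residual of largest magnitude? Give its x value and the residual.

x = 13, r = 2.5

x=2: ŷ = -6 + 3.6·2 = 1.2; r = 2.2 − 1.2 = 1
x=5: ŷ = -6 + 3.6·5 = 12; r = 13 − 12 = 1
x=6: ŷ = -6 + 3.6·6 = 15.6; r = 14.6 − 15.6 = -1
x=7: ŷ = -6 + 3.6·7 = 19.2; r = 18.7 − 19.2 = -0.5
x=8: ŷ = -6 + 3.6·8 = 22.8; r = 20.8 − 22.8 = -2
x=10: ŷ = -6 + 3.6·10 = 30; r = 29 − 30 = -1
x=12: ŷ = -6 + 3.6·12 = 37.2; r = 39.2 − 37.2 = 2
x=13: ŷ = -6 + 3.6·13 = 40.8; r = 43.3 − 40.8 = 2.5
x=14: ŷ = -6 + 3.6·14 = 44.4; r = 42.4 − 44.4 = -2
Largest |r| is 2.5 at x = 13, residual 2.5.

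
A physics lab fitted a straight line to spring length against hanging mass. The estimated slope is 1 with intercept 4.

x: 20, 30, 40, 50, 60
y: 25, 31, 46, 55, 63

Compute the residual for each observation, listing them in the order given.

1, -3, 2, 1, -1

x=20: ŷ = 4 + 20 = 24; r = 25 − 24 = 1
x=30: ŷ = 4 + 30 = 34; r = 31 − 34 = -3
x=40: ŷ = 4 + 40 = 44; r = 46 − 44 = 2
x=50: ŷ = 4 + 50 = 54; r = 55 − 54 = 1
x=60: ŷ = 4 + 60 = 64; r = 63 − 64 = -1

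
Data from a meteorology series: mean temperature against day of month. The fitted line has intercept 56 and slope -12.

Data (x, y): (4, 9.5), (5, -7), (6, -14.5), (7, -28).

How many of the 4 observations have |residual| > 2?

1

x=4: ŷ = 56 − 12·4 = 8; e = 9.5 − 8 = 1.5
x=5: ŷ = 56 − 12·5 = -4; e = -7 − (-4) = -3
x=6: ŷ = 56 − 12·6 = -16; e = -14.5 − (-16) = 1.5
x=7: ŷ = 56 − 12·7 = -28; e = -28 − (-28) = 0
|e| > 2: x=5 (|e|=3) → 1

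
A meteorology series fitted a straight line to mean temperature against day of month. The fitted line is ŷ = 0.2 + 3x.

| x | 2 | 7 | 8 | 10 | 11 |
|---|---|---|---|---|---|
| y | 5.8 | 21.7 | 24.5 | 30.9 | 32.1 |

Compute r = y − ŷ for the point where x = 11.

ŷ = 0.2 + 3·11 = 33.2
r = 32.1 − 33.2 = -1.1

r = -1.1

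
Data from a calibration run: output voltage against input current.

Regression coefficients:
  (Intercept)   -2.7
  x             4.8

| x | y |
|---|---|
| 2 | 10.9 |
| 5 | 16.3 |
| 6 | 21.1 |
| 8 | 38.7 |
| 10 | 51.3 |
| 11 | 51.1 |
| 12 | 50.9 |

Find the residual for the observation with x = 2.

ŷ = -2.7 + 4.8·2 = 6.9
e = 10.9 − 6.9 = 4

e = 4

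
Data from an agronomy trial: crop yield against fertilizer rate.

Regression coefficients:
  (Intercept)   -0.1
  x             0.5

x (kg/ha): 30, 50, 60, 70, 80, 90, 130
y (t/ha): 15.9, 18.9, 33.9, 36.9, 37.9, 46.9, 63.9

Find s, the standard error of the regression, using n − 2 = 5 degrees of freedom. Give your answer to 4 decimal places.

s = 3.6332

x=30: ŷ = -0.1 + 0.5·30 = 14.9; e = 15.9 − 14.9 = 1
x=50: ŷ = -0.1 + 0.5·50 = 24.9; e = 18.9 − 24.9 = -6
x=60: ŷ = -0.1 + 0.5·60 = 29.9; e = 33.9 − 29.9 = 4
x=70: ŷ = -0.1 + 0.5·70 = 34.9; e = 36.9 − 34.9 = 2
x=80: ŷ = -0.1 + 0.5·80 = 39.9; e = 37.9 − 39.9 = -2
x=90: ŷ = -0.1 + 0.5·90 = 44.9; e = 46.9 − 44.9 = 2
x=130: ŷ = -0.1 + 0.5·130 = 64.9; e = 63.9 − 64.9 = -1
SSE = 1 + 36 + 16 + 4 + 4 + 4 + 1 = 66
s = √(66/5) = √13.2 ≈ 3.6332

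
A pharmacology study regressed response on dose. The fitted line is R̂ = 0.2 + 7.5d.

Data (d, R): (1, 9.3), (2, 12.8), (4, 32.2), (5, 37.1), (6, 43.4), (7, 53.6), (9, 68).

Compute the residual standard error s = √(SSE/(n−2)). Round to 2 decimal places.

s = 1.83

d=1: R̂ = 0.2 + 7.5·1 = 7.7; e = 9.3 − 7.7 = 1.6
d=2: R̂ = 0.2 + 7.5·2 = 15.2; e = 12.8 − 15.2 = -2.4
d=4: R̂ = 0.2 + 7.5·4 = 30.2; e = 32.2 − 30.2 = 2
d=5: R̂ = 0.2 + 7.5·5 = 37.7; e = 37.1 − 37.7 = -0.6
d=6: R̂ = 0.2 + 7.5·6 = 45.2; e = 43.4 − 45.2 = -1.8
d=7: R̂ = 0.2 + 7.5·7 = 52.7; e = 53.6 − 52.7 = 0.9
d=9: R̂ = 0.2 + 7.5·9 = 67.7; e = 68 − 67.7 = 0.3
SSE = 2.56 + 5.76 + 4 + 0.36 + 3.24 + 0.81 + 0.09 = 16.82
s = √(16.82/5) = √3.364 ≈ 1.83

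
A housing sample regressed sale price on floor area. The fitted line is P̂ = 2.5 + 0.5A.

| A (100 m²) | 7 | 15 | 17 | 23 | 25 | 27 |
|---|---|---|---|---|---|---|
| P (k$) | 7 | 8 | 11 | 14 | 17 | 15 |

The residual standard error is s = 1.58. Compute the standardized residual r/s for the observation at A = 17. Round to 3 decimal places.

0.000

P̂ = 2.5 + 0.5·17 = 11
r = 11 − 11 = 0
r/s = 0 / 1.58 = 0.000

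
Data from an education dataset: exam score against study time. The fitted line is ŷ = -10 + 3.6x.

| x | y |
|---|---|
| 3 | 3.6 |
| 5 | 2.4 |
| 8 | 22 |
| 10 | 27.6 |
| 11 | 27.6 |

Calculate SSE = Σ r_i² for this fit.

x=3: ŷ = -10 + 3.6·3 = 0.8; r = 3.6 − 0.8 = 2.8
x=5: ŷ = -10 + 3.6·5 = 8; r = 2.4 − 8 = -5.6
x=8: ŷ = -10 + 3.6·8 = 18.8; r = 22 − 18.8 = 3.2
x=10: ŷ = -10 + 3.6·10 = 26; r = 27.6 − 26 = 1.6
x=11: ŷ = -10 + 3.6·11 = 29.6; r = 27.6 − 29.6 = -2
SSE = 7.84 + 31.36 + 10.24 + 2.56 + 4 = 56

SSE = 56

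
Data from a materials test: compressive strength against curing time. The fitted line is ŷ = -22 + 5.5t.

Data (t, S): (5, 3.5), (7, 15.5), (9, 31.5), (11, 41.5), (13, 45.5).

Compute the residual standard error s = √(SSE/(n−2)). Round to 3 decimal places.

t=5: ŷ = -22 + 5.5·5 = 5.5; r = 3.5 − 5.5 = -2
t=7: ŷ = -22 + 5.5·7 = 16.5; r = 15.5 − 16.5 = -1
t=9: ŷ = -22 + 5.5·9 = 27.5; r = 31.5 − 27.5 = 4
t=11: ŷ = -22 + 5.5·11 = 38.5; r = 41.5 − 38.5 = 3
t=13: ŷ = -22 + 5.5·13 = 49.5; r = 45.5 − 49.5 = -4
SSE = 4 + 1 + 16 + 9 + 16 = 46
s = √(46/3) = √15.3333 ≈ 3.916

s = 3.916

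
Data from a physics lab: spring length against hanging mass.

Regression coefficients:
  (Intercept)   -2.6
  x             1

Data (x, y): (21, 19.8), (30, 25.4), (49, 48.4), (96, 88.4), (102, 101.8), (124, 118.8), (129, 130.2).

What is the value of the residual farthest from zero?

e = -5

x=21: ŷ = -2.6 + 21 = 18.4; e = 19.8 − 18.4 = 1.4
x=30: ŷ = -2.6 + 30 = 27.4; e = 25.4 − 27.4 = -2
x=49: ŷ = -2.6 + 49 = 46.4; e = 48.4 − 46.4 = 2
x=96: ŷ = -2.6 + 96 = 93.4; e = 88.4 − 93.4 = -5
x=102: ŷ = -2.6 + 102 = 99.4; e = 101.8 − 99.4 = 2.4
x=124: ŷ = -2.6 + 124 = 121.4; e = 118.8 − 121.4 = -2.6
x=129: ŷ = -2.6 + 129 = 126.4; e = 130.2 − 126.4 = 3.8
Largest |e| is 5 at x = 96, residual -5.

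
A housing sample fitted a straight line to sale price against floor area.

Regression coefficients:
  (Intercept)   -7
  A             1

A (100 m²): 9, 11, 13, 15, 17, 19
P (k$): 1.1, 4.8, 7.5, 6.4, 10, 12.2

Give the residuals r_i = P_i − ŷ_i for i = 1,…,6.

-0.9, 0.8, 1.5, -1.6, 0, 0.2

A=9: ŷ = -7 + 9 = 2; r = 1.1 − 2 = -0.9
A=11: ŷ = -7 + 11 = 4; r = 4.8 − 4 = 0.8
A=13: ŷ = -7 + 13 = 6; r = 7.5 − 6 = 1.5
A=15: ŷ = -7 + 15 = 8; r = 6.4 − 8 = -1.6
A=17: ŷ = -7 + 17 = 10; r = 10 − 10 = 0
A=19: ŷ = -7 + 19 = 12; r = 12.2 − 12 = 0.2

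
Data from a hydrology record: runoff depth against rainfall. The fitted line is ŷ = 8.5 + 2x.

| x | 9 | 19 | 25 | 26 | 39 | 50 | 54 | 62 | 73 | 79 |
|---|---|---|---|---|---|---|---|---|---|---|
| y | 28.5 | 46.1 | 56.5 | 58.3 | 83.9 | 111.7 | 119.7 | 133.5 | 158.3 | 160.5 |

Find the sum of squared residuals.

x=9: ŷ = 8.5 + 2·9 = 26.5; e = 28.5 − 26.5 = 2
x=19: ŷ = 8.5 + 2·19 = 46.5; e = 46.1 − 46.5 = -0.4
x=25: ŷ = 8.5 + 2·25 = 58.5; e = 56.5 − 58.5 = -2
x=26: ŷ = 8.5 + 2·26 = 60.5; e = 58.3 − 60.5 = -2.2
x=39: ŷ = 8.5 + 2·39 = 86.5; e = 83.9 − 86.5 = -2.6
x=50: ŷ = 8.5 + 2·50 = 108.5; e = 111.7 − 108.5 = 3.2
x=54: ŷ = 8.5 + 2·54 = 116.5; e = 119.7 − 116.5 = 3.2
x=62: ŷ = 8.5 + 2·62 = 132.5; e = 133.5 − 132.5 = 1
x=73: ŷ = 8.5 + 2·73 = 154.5; e = 158.3 − 154.5 = 3.8
x=79: ŷ = 8.5 + 2·79 = 166.5; e = 160.5 − 166.5 = -6
SSE = 4 + 0.16 + 4 + 4.84 + 6.76 + 10.24 + 10.24 + 1 + 14.44 + 36 = 91.68

SSE = 91.68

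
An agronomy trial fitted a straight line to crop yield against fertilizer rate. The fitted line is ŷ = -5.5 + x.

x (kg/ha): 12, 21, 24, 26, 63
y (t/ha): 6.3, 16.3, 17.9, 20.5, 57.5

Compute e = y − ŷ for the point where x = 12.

ŷ = -5.5 + 12 = 6.5
e = 6.3 − 6.5 = -0.2

e = -0.2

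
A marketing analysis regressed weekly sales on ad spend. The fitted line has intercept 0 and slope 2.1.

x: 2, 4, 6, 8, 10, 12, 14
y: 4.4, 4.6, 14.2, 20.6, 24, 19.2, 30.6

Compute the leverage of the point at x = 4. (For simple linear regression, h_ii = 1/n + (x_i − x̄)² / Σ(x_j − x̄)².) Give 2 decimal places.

x̄ = (2 + 4 + 6 + 8 + 10 + 12 + 14)/7 = 8
Σ(x − x̄)² = 36 + 16 + 4 + 0 + 4 + 16 + 36 = 112
h = 1/7 + (-4)²/112 = 0.142857 + 0.142857 = 0.29

h = 0.29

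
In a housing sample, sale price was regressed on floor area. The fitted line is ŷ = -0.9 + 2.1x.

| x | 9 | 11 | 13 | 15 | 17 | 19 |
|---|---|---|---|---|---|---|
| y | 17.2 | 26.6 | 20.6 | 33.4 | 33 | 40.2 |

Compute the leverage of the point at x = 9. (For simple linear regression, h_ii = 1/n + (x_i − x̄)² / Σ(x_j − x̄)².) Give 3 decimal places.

x̄ = (9 + 11 + 13 + 15 + 17 + 19)/6 = 14
Σ(x − x̄)² = 25 + 9 + 1 + 1 + 9 + 25 = 70
h = 1/6 + (-5)²/70 = 0.166667 + 0.357143 = 0.524

h = 0.524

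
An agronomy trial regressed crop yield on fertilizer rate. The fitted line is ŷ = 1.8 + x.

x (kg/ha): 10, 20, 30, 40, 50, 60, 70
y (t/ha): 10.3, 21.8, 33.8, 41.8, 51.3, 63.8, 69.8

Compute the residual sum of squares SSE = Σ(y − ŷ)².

x=10: ŷ = 1.8 + 10 = 11.8; e = 10.3 − 11.8 = -1.5
x=20: ŷ = 1.8 + 20 = 21.8; e = 21.8 − 21.8 = 0
x=30: ŷ = 1.8 + 30 = 31.8; e = 33.8 − 31.8 = 2
x=40: ŷ = 1.8 + 40 = 41.8; e = 41.8 − 41.8 = 0
x=50: ŷ = 1.8 + 50 = 51.8; e = 51.3 − 51.8 = -0.5
x=60: ŷ = 1.8 + 60 = 61.8; e = 63.8 − 61.8 = 2
x=70: ŷ = 1.8 + 70 = 71.8; e = 69.8 − 71.8 = -2
SSE = 2.25 + 0 + 4 + 0 + 0.25 + 4 + 4 = 14.5

SSE = 14.5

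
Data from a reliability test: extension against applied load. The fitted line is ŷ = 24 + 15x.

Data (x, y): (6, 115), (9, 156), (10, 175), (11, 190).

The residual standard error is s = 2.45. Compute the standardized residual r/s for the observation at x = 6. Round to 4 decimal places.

0.4082

ŷ = 24 + 15·6 = 114
r = 115 − 114 = 1
r/s = 1 / 2.45 = 0.4082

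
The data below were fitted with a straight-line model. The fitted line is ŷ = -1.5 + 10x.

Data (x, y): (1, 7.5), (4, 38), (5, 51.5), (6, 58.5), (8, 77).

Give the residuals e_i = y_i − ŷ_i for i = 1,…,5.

-1, -0.5, 3, 0, -1.5

x=1: ŷ = -1.5 + 10·1 = 8.5; e = 7.5 − 8.5 = -1
x=4: ŷ = -1.5 + 10·4 = 38.5; e = 38 − 38.5 = -0.5
x=5: ŷ = -1.5 + 10·5 = 48.5; e = 51.5 − 48.5 = 3
x=6: ŷ = -1.5 + 10·6 = 58.5; e = 58.5 − 58.5 = 0
x=8: ŷ = -1.5 + 10·8 = 78.5; e = 77 − 78.5 = -1.5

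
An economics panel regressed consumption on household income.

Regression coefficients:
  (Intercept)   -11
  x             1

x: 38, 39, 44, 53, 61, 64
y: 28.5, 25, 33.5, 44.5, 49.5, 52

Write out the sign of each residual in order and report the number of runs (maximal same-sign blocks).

x=38: ŷ = -11 + 38 = 27; e = 28.5 − 27 = 1.5
x=39: ŷ = -11 + 39 = 28; e = 25 − 28 = -3
x=44: ŷ = -11 + 44 = 33; e = 33.5 − 33 = 0.5
x=53: ŷ = -11 + 53 = 42; e = 44.5 − 42 = 2.5
x=61: ŷ = -11 + 61 = 50; e = 49.5 − 50 = -0.5
x=64: ŷ = -11 + 64 = 53; e = 52 − 53 = -1
Signs: + − + + − −
Runs: +×1, −×1, +×2, −×2 → 4

4 runs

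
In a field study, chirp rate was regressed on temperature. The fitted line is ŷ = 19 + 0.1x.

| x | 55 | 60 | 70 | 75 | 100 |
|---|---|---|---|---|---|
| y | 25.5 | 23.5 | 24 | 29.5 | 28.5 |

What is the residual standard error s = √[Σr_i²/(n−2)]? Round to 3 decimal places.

x=55: ŷ = 19 + 0.1·55 = 24.5; r = 25.5 − 24.5 = 1
x=60: ŷ = 19 + 0.1·60 = 25; r = 23.5 − 25 = -1.5
x=70: ŷ = 19 + 0.1·70 = 26; r = 24 − 26 = -2
x=75: ŷ = 19 + 0.1·75 = 26.5; r = 29.5 − 26.5 = 3
x=100: ŷ = 19 + 0.1·100 = 29; r = 28.5 − 29 = -0.5
SSE = 1 + 2.25 + 4 + 9 + 0.25 = 16.5
s = √(16.5/3) = √5.5 ≈ 2.345

s = 2.345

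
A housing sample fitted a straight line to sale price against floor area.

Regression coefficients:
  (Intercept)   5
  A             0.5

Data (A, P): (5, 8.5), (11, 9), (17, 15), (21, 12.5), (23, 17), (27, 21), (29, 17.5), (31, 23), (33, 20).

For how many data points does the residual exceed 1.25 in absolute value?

7

A=5: P̂ = 5 + 0.5·5 = 7.5; r = 8.5 − 7.5 = 1
A=11: P̂ = 5 + 0.5·11 = 10.5; r = 9 − 10.5 = -1.5
A=17: P̂ = 5 + 0.5·17 = 13.5; r = 15 − 13.5 = 1.5
A=21: P̂ = 5 + 0.5·21 = 15.5; r = 12.5 − 15.5 = -3
A=23: P̂ = 5 + 0.5·23 = 16.5; r = 17 − 16.5 = 0.5
A=27: P̂ = 5 + 0.5·27 = 18.5; r = 21 − 18.5 = 2.5
A=29: P̂ = 5 + 0.5·29 = 19.5; r = 17.5 − 19.5 = -2
A=31: P̂ = 5 + 0.5·31 = 20.5; r = 23 − 20.5 = 2.5
A=33: P̂ = 5 + 0.5·33 = 21.5; r = 20 − 21.5 = -1.5
|r| > 1.25: A=11 (|r|=1.5), A=17 (|r|=1.5), A=21 (|r|=3), A=27 (|r|=2.5), A=29 (|r|=2), A=31 (|r|=2.5), A=33 (|r|=1.5) → 7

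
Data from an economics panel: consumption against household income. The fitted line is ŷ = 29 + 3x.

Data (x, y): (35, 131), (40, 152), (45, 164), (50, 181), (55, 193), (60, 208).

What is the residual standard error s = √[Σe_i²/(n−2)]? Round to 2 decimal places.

x=35: ŷ = 29 + 3·35 = 134; e = 131 − 134 = -3
x=40: ŷ = 29 + 3·40 = 149; e = 152 − 149 = 3
x=45: ŷ = 29 + 3·45 = 164; e = 164 − 164 = 0
x=50: ŷ = 29 + 3·50 = 179; e = 181 − 179 = 2
x=55: ŷ = 29 + 3·55 = 194; e = 193 − 194 = -1
x=60: ŷ = 29 + 3·60 = 209; e = 208 − 209 = -1
SSE = 9 + 9 + 0 + 4 + 1 + 1 = 24
s = √(24/4) = √6 ≈ 2.45

s = 2.45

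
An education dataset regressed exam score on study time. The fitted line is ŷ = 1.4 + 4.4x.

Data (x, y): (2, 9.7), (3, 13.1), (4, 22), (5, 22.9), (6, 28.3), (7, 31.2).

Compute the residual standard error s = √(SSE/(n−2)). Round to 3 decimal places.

x=2: ŷ = 1.4 + 4.4·2 = 10.2; e = 9.7 − 10.2 = -0.5
x=3: ŷ = 1.4 + 4.4·3 = 14.6; e = 13.1 − 14.6 = -1.5
x=4: ŷ = 1.4 + 4.4·4 = 19; e = 22 − 19 = 3
x=5: ŷ = 1.4 + 4.4·5 = 23.4; e = 22.9 − 23.4 = -0.5
x=6: ŷ = 1.4 + 4.4·6 = 27.8; e = 28.3 − 27.8 = 0.5
x=7: ŷ = 1.4 + 4.4·7 = 32.2; e = 31.2 − 32.2 = -1
SSE = 0.25 + 2.25 + 9 + 0.25 + 0.25 + 1 = 13
s = √(13/4) = √3.25 ≈ 1.803

s = 1.803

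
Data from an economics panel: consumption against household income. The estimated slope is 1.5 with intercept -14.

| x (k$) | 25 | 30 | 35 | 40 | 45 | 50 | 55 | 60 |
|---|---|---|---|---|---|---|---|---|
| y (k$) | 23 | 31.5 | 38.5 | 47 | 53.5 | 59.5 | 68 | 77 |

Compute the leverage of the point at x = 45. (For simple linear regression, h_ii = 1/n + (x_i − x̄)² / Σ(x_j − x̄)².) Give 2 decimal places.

h = 0.13

x̄ = (25 + 30 + 35 + 40 + 45 + 50 + 55 + 60)/8 = 42.5
Σ(x − x̄)² = 306.25 + 156.25 + 56.25 + 6.25 + 6.25 + 56.25 + 156.25 + 306.25 = 1050
h = 1/8 + (2.5)²/1050 = 0.125 + 0.00595238 = 0.13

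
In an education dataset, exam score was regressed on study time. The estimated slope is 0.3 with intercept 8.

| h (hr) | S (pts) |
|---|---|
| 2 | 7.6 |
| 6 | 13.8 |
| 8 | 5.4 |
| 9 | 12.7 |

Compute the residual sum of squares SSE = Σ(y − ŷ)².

h=2: ŷ = 8 + 0.3·2 = 8.6; e = 7.6 − 8.6 = -1
h=6: ŷ = 8 + 0.3·6 = 9.8; e = 13.8 − 9.8 = 4
h=8: ŷ = 8 + 0.3·8 = 10.4; e = 5.4 − 10.4 = -5
h=9: ŷ = 8 + 0.3·9 = 10.7; e = 12.7 − 10.7 = 2
SSE = 1 + 16 + 25 + 4 = 46

SSE = 46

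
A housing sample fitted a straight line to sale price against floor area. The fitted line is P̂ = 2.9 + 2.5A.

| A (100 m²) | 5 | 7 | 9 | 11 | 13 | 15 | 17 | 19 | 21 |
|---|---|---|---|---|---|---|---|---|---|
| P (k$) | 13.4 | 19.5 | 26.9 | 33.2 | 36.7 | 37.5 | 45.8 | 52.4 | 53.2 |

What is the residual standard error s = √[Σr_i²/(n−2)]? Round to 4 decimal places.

A=5: P̂ = 2.9 + 2.5·5 = 15.4; r = 13.4 − 15.4 = -2
A=7: P̂ = 2.9 + 2.5·7 = 20.4; r = 19.5 − 20.4 = -0.9
A=9: P̂ = 2.9 + 2.5·9 = 25.4; r = 26.9 − 25.4 = 1.5
A=11: P̂ = 2.9 + 2.5·11 = 30.4; r = 33.2 − 30.4 = 2.8
A=13: P̂ = 2.9 + 2.5·13 = 35.4; r = 36.7 − 35.4 = 1.3
A=15: P̂ = 2.9 + 2.5·15 = 40.4; r = 37.5 − 40.4 = -2.9
A=17: P̂ = 2.9 + 2.5·17 = 45.4; r = 45.8 − 45.4 = 0.4
A=19: P̂ = 2.9 + 2.5·19 = 50.4; r = 52.4 − 50.4 = 2
A=21: P̂ = 2.9 + 2.5·21 = 55.4; r = 53.2 − 55.4 = -2.2
SSE = 4 + 0.81 + 2.25 + 7.84 + 1.69 + 8.41 + 0.16 + 4 + 4.84 = 34
s = √(34/7) = √4.85714 ≈ 2.2039

s = 2.2039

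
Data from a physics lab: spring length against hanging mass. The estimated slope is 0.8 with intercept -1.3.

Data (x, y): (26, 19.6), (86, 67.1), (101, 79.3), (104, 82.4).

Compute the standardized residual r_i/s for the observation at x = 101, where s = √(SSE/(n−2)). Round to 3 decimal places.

-0.417

x=26: ŷ = -1.3 + 0.8·26 = 19.5; r = 19.6 − 19.5 = 0.1
x=86: ŷ = -1.3 + 0.8·86 = 67.5; r = 67.1 − 67.5 = -0.4
x=101: ŷ = -1.3 + 0.8·101 = 79.5; r = 79.3 − 79.5 = -0.2
x=104: ŷ = -1.3 + 0.8·104 = 81.9; r = 82.4 − 81.9 = 0.5
SSE = 0.01 + 0.16 + 0.04 + 0.25 = 0.46
s = √(0.46/2) = 0.479583
r/s = -0.2 / 0.479583 = -0.417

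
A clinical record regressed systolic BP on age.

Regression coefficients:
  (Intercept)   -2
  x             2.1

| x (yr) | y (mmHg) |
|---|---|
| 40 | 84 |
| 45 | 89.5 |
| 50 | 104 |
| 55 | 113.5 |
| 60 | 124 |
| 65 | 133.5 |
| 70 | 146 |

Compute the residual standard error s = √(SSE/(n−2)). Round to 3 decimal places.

s = 1.789

x=40: ŷ = -2 + 2.1·40 = 82; r = 84 − 82 = 2
x=45: ŷ = -2 + 2.1·45 = 92.5; r = 89.5 − 92.5 = -3
x=50: ŷ = -2 + 2.1·50 = 103; r = 104 − 103 = 1
x=55: ŷ = -2 + 2.1·55 = 113.5; r = 113.5 − 113.5 = 0
x=60: ŷ = -2 + 2.1·60 = 124; r = 124 − 124 = 0
x=65: ŷ = -2 + 2.1·65 = 134.5; r = 133.5 − 134.5 = -1
x=70: ŷ = -2 + 2.1·70 = 145; r = 146 − 145 = 1
SSE = 4 + 9 + 1 + 0 + 0 + 1 + 1 = 16
s = √(16/5) = √3.2 ≈ 1.789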